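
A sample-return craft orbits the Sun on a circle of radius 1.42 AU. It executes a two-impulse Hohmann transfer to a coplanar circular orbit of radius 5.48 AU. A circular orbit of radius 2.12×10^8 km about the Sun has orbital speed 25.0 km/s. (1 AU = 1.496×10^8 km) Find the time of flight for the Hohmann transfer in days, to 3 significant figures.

t = 1170 days

From the circular-orbit relation v² = μ/r at r = 2.12×10^8 km: μ = v²r = (25.0)² × 2.12×10^8 = 1.32500×10^11 km³/s².
In km: r₁ = 1.42 × 1.496×10^8 = 2.12432×10^8 km; r₂ = 5.48 × 1.496×10^8 = 8.19808×10^8 km.
Semi-major axis of the transfer orbit: a_t = (2.12432×10^8 + 8.19808×10^8)/2 = 5.1612×10^8 km.
By Kepler's third law the transfer-orbit period is T = 2π√(a_t³/μ), so t = T/2 = 1.012×10^8 s.
Converting: 1.012×10^8 s ÷ 86400 s/day = 1170 days.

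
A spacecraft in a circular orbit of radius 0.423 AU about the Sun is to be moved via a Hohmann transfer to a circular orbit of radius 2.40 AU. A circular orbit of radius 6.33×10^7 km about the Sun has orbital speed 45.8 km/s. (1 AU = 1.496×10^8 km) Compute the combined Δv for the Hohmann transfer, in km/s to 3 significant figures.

Δv = 22.6 km/s

From the circular-orbit relation v² = μ/r at r = 6.33×10^7 km: μ = v²r = (45.8)² × 6.33×10^7 = 1.32781×10^11 km³/s².
In km: r₁ = 0.423 × 1.496×10^8 = 6.32808×10^7 km; r₂ = 2.40 × 1.496×10^8 = 3.5904×10^8 km.
Transfer-ellipse semi-major axis a_t = (r₁ + r₂)/2 = (6.32808×10^7 + 3.5904×10^8)/2 = 2.111604×10^8 km.
Circular speed at r₁: v₁ = √(μ/r₁) = √(1.32781×10^11/6.32808×10^7) = 45.807 km/s.
Transfer-orbit speed at r₁ (v² = μ(2/r − 1/a)): v_p = √[μ(2/r₁ − 1/a_t)] = 59.731 km/s.
First burn Δv₁ = |v_p − v₁| = 13.924 km/s.
Circular speed at r₂: v₂ = √(μ/r₂) = 19.2307 km/s.
Transfer-orbit speed at r₂: v_a = √[μ(2/r₂ − 1/a_t)] = 10.5275 km/s.
Second burn Δv₂ = |v₂ − v_a| = 8.7032 km/s.
Total Δv = Δv₁ + Δv₂ = 22.63 km/s.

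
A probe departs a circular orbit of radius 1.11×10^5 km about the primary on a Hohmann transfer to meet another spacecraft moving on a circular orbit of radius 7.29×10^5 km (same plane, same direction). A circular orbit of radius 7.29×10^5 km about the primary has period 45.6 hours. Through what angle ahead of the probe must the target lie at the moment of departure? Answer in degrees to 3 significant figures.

φ = 101°

From Kepler's third law T² = 4π²r³/μ at r = 7.29×10^5 km, T = 45.6 hours = 45.6 × 3600 s = 1.6416×10^5 s: μ = 4π²r³/T² = 5.67555×10^8 km³/s².
Transfer-ellipse semi-major axis a_t = (r₁ + r₂)/2 = (1.110×10^5 + 7.290×10^5)/2 = 4.200×10^5 km.
Transfer time t = π√(a_t³/μ) = 35894 s.
Target angular speed ω₂ = √(μ/r₂³) = 3.8275×10^-5 rad/s.
Angle swept by the target during transfer: ω₂·t = 1.3738 rad = 78.71°.
Arrival is 180° from departure on the ellipse, so φ = 180° − 78.71° = 101°.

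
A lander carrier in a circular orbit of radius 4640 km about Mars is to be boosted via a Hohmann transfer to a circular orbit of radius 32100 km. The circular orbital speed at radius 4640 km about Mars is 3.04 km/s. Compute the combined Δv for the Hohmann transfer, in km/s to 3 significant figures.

From the circular-orbit relation v² = μ/r at r = 4640 km: μ = v²r = (3.04)² × 4640 = 42881.0 km³/s².
Semi-major axis of the transfer orbit: a_t = (4640 + 32100)/2 = 18370 km.
Circular speed at r₁: v₁ = √(μ/r₁) = √(42881.0/4640) = 3.04000 km/s.
Transfer-orbit speed at r₁ (v² = μ(2/r − 1/a)): v_p = √[μ(2/r₁ − 1/a_t)] = 4.01857 km/s.
First burn Δv₁ = |v_p − v₁| = 0.97857 km/s.
At r₂, v₂ = √(μ/r₂) = 1.1558 km/s.
Transfer-orbit speed at r₂: v_a = √[μ(2/r₂ − 1/a_t)] = 0.58088 km/s.
Second burn Δv₂ = |v₂ − v_a| = 0.57492 km/s.
Δv = Δv₁ + Δv₂ = 0.97857 + 0.57492 = 1.553 km/s.

Δv = 1.55 km/s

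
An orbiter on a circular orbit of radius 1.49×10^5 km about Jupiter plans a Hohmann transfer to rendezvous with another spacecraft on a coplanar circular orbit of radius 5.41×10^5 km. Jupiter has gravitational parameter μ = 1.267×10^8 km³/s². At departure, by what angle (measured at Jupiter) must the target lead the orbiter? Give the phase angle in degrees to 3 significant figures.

Semi-major axis of the transfer orbit: a_t = (1.490×10^5 + 5.410×10^5)/2 = 3.450×10^5 km.
The half-period of the transfer ellipse is t = π√(a_t³/μ) = 56560 s.
The target's mean motion on its circular orbit is ω₂ = √(μ/r₂³) = 2.829×10^-5 rad/s.
Angle swept by the target during transfer: ω₂·t = 1.600 rad = 91.67°.
The orbiter traverses 180° on the transfer ellipse, so the target must lead by 180° − 91.67° = 88.3°.

φ = 88.3°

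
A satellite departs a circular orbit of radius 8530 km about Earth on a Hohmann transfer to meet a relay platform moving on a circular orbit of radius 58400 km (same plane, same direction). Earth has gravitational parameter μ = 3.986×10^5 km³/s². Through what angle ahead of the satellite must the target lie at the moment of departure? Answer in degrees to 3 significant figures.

φ = 102°

Semi-major axis of the transfer orbit: a_t = (8530 + 58400)/2 = 33465 km.
The half-period of the transfer ellipse is t = π√(a_t³/μ) = 30460 s.
Target angular speed ω₂ = √(μ/r₂³) = 4.474×10^-5 rad/s.
Angle swept by the target during transfer: ω₂·t = 1.3628 rad = 78.08°.
The satellite traverses 180° on the transfer ellipse, so the target must lead by 180° − 78.08° = 102°.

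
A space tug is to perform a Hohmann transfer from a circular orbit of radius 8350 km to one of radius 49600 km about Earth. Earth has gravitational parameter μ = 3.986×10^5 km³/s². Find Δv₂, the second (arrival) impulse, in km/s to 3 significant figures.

Δv₂ = 1.31 km/s

The Hohmann ellipse has a_t = (r₁ + r₂)/2 = 28975 km.
Circular speed at r = 49600 km: v_c = √(μ/r) = 2.835 km/s.
Vis-viva on the transfer ellipse at r = 49600 km gives v_t = √[μ(2/r − 1/a_t)] = 1.522 km/s.
Δv₂ = |v_t − v_c| = |1.522 − 2.835| = 1.313 km/s.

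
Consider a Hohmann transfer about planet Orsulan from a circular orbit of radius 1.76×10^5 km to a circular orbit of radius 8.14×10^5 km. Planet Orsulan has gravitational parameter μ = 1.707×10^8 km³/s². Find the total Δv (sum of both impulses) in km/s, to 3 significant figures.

Δv = 14.6 km/s

Semi-major axis of the transfer orbit: a_t = (1.760×10^5 + 8.140×10^5)/2 = 4.950×10^5 km.
Circular speed at r₁: v₁ = √(μ/r₁) = √(1.707×10^8/1.760×10^5) = 31.143 km/s.
Transfer-orbit speed at r₁ (vis-viva equation): v_p = √[μ(2/r₁ − 1/a_t)] = 39.937 km/s.
First burn Δv₁ = |v_p − v₁| = 8.794 km/s.
Circular speed at r₂: v₂ = √(μ/r₂) = 14.481 km/s.
Transfer-orbit speed at r₂: v_a = √[μ(2/r₂ − 1/a_t)] = 8.6349 km/s.
Second burn Δv₂ = |v₂ − v_a| = 5.846 km/s.
Total Δv = Δv₁ + Δv₂ = 14.64 km/s.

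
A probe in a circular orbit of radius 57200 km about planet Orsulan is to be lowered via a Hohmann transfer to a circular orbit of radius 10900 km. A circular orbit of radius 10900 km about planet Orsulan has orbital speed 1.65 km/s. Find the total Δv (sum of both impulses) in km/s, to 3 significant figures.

From the circular-orbit relation v² = μ/r at r = 10900 km: μ = v²r = (1.65)² × 10900 = 29675.2 km³/s².
Transfer-ellipse semi-major axis a_t = (r₁ + r₂)/2 = (57200 + 10900)/2 = 34050 km.
At r₁ the circular-orbit speed is v₁ = √(μ/r₁) = 0.720276 km/s.
On the transfer ellipse at r₁, vis-viva gives v_a = √[μ(2/r₁ − 1/a_t)] = 0.407525 km/s.
First burn Δv₁ = |v_a − v₁| = 0.31275 km/s.
Circular speed at r₂: v₂ = √(μ/r₂) = 1.65000 km/s.
Transfer-orbit speed at r₂: v_p = √[μ(2/r₂ − 1/a_t)] = 2.13857 km/s.
Second burn Δv₂ = |v₂ − v_p| = 0.48857 km/s.
Δv = Δv₁ + Δv₂ = 0.31275 + 0.48857 = 0.8013 km/s.

Δv = 0.801 km/s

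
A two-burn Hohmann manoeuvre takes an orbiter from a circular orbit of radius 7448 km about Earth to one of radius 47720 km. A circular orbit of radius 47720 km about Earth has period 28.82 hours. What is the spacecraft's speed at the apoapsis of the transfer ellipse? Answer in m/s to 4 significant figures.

From Kepler's third law T² = 4π²r³/μ at r = 47720 km, T = 28.82 hours = 28.82 × 3600 s = 1.03752×10^5 s: μ = 4π²r³/T² = 3.98536×10^5 km³/s².
Semi-major axis of the transfer orbit: a_t = (7448 + 47720)/2 = 27584 km.
The apoapsis of the transfer ellipse is at r = 47720 km.
Vis-viva: v = √[μ(2/r − 1/a_t)] = √[3.98536×10^5 × (2/47720 − 1/27584)] = 1.502 km/s.

v = 1502 m/s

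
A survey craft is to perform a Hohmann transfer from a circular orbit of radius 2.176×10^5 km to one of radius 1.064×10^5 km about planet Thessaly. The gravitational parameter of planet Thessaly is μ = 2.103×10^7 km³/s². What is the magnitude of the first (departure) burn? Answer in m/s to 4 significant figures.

Semi-major axis of the transfer orbit: a_t = (2.176×10^5 + 1.064×10^5)/2 = 1.620×10^5 km.
On the circular orbit at r = 2.176×10^5 km, v_c = √(μ/r) = 9.831 km/s.
Transfer-orbit speed at the same r (vis-viva, a = a_t): v_t = √[μ(2/r − 1/a_t)] = 7.967 km/s.
Δv₁ = |v_t − v_c| = |7.967 − 9.831| = 1.864 km/s.

Δv₁ = 1864 m/s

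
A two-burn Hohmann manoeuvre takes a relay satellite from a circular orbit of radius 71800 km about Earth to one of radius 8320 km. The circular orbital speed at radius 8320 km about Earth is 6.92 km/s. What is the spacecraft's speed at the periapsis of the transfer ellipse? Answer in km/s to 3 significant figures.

From the circular-orbit relation v² = μ/r at r = 8320 km: μ = v²r = (6.92)² × 8320 = 3.98415×10^5 km³/s².
Transfer-ellipse semi-major axis a_t = (r₁ + r₂)/2 = (71800 + 8320)/2 = 40060 km.
At periapsis, r = 8320 km.
Applying v² = μ(2/r − 1/a_t): v = 9.264 km/s.

v = 9.26 km/s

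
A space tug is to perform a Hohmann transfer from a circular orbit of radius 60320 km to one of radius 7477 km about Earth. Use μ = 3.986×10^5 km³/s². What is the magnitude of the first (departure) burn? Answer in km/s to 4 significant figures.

Transfer-ellipse semi-major axis a_t = (r₁ + r₂)/2 = (60320 + 7477)/2 = 33898.5 km.
Circular speed at r = 60320 km: v_c = √(μ/r) = 2.5706 km/s.
Transfer-orbit speed at the same r (vis-viva, a = a_t): v_t = √[μ(2/r − 1/a_t)] = 1.2073 km/s.
Δv₁ = |v_t − v_c| = |1.2073 − 2.5706| = 1.363 km/s.

Δv₁ = 1.363 km/s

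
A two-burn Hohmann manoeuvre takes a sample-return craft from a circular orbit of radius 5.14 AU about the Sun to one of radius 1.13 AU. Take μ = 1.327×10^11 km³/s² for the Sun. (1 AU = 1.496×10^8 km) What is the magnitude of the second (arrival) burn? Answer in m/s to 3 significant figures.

Δv₂ = 7860 m/s

In km: r₁ = 5.14 × 1.496×10^8 = 7.68944×10^8 km; r₂ = 1.13 × 1.496×10^8 = 1.69048×10^8 km.
Semi-major axis of the transfer orbit: a_t = (7.68944×10^8 + 1.69048×10^8)/2 = 4.68996×10^8 km.
On the circular orbit at r = 1.69048×10^8 km, v_c = √(μ/r) = 28.01757 km/s.
Vis-viva on the transfer ellipse at r = 1.69048×10^8 km gives v_t = √[μ(2/r − 1/a_t)] = 35.87511 km/s.
Δv₂ = |v_t − v_c| = |35.87511 − 28.01757| = 7.858 km/s.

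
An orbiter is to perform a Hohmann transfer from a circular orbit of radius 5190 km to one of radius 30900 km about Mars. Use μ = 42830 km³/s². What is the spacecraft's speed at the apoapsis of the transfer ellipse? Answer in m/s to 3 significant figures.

v = 631 m/s

Semi-major axis of the transfer orbit: a_t = (5190 + 30900)/2 = 18045 km.
The apoapsis of the transfer ellipse is at r = 30900 km.
Vis-viva: v = √[μ(2/r − 1/a_t)] = √[42830 × (2/30900 − 1/18045)] = 0.6314 km/s.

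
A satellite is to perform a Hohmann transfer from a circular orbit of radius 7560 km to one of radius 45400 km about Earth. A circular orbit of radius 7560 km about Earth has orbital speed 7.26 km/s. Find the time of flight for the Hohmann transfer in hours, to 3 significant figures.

t = 5.96 hours

From the circular-orbit relation v² = μ/r at r = 7560 km: μ = v²r = (7.26)² × 7560 = 3.98469×10^5 km³/s².
Semi-major axis of the transfer orbit: a_t = (7560 + 45400)/2 = 26480 km.
Half the transfer-orbit period gives t = π√(a_t³/μ) = 21450 s.
Converting: 21450 s ÷ 3600 s/hour = 5.96 hours.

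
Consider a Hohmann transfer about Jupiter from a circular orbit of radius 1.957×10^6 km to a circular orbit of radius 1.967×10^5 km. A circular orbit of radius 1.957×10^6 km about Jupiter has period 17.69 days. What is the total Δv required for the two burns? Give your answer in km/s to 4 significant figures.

From Kepler's third law T² = 4π²r³/μ at r = 1.957×10^6 km, T = 17.69 days = 17.69 × 86400 s = 1.528416×10^6 s: μ = 4π²r³/T² = 1.26663×10^8 km³/s².
The Hohmann ellipse has a_t = (r₁ + r₂)/2 = 1.07685×10^6 km.
Circular speed at r₁: v₁ = √(μ/r₁) = √(1.26663×10^8/1.957×10^6) = 8.045 km/s.
Transfer-orbit speed at r₁ (vis-viva): v_a = √[μ(2/r₁ − 1/a_t)] = 3.438 km/s.
First burn Δv₁ = |v_a − v₁| = 4.607 km/s.
Circular speed at r₂: v₂ = √(μ/r₂) = 25.376 km/s.
Transfer-orbit speed at r₂: v_p = √[μ(2/r₂ − 1/a_t)] = 34.209 km/s.
Second burn Δv₂ = |v₂ − v_p| = 8.833 km/s.
Total Δv = Δv₁ + Δv₂ = 13.44 km/s.

Δv = 13.44 km/s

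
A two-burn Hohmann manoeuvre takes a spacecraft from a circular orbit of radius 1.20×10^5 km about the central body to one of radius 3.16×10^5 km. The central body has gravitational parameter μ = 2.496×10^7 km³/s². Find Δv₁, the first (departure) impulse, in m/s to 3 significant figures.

Δv₁ = 2940 m/s

Transfer-ellipse semi-major axis a_t = (r₁ + r₂)/2 = (1.200×10^5 + 3.160×10^5)/2 = 2.180×10^5 km.
On the circular orbit at r = 1.200×10^5 km, v_c = √(μ/r) = 14.422 km/s.
Vis-viva on the transfer ellipse at r = 1.200×10^5 km gives v_t = √[μ(2/r − 1/a_t)] = 17.364 km/s.
Δv₁ = |v_t − v_c| = |17.364 − 14.422| = 2.942 km/s.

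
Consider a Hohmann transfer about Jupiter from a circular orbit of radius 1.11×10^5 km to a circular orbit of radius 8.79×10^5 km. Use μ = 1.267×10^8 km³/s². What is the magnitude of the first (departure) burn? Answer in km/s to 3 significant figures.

The Hohmann ellipse has a_t = (r₁ + r₂)/2 = 4.950×10^5 km.
Circular speed at r = 1.110×10^5 km: v_c = √(μ/r) = 33.785 km/s.
Vis-viva on the transfer ellipse at r = 1.110×10^5 km gives v_t = √[μ(2/r − 1/a_t)] = 45.021 km/s.
Δv₁ = |v_t − v_c| = |45.021 − 33.785| = 11.24 km/s.

Δv₁ = 11.2 km/s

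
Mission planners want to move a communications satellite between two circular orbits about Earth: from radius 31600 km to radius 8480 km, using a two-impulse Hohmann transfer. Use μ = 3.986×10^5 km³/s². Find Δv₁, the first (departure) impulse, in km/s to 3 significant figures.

The Hohmann ellipse has a_t = (r₁ + r₂)/2 = 20040 km.
Circular speed at r = 31600 km: v_c = √(μ/r) = 3.5516 km/s.
Transfer-orbit speed at the same r (vis-viva, a = a_t): v_t = √[μ(2/r − 1/a_t)] = 2.3103 km/s.
Δv₁ = |v_t − v_c| = |2.3103 − 3.5516| = 1.241 km/s.

Δv₁ = 1.24 km/s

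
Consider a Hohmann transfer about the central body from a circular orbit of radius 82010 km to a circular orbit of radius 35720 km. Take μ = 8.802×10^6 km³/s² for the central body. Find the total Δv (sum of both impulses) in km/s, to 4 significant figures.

Δv = 5.121 km/s

Semi-major axis of the transfer orbit: a_t = (82010 + 35720)/2 = 58865 km.
At r₁ the circular-orbit speed is v₁ = √(μ/r₁) = 10.36 km/s.
Transfer-orbit speed at r₁ (vis-viva): v_a = √[μ(2/r₁ − 1/a_t)] = 8.070 km/s.
First burn Δv₁ = |v_a − v₁| = 2.290 km/s.
Circular speed at r₂: v₂ = √(μ/r₂) = 15.6977 km/s.
Transfer-orbit speed at r₂: v_p = √[μ(2/r₂ − 1/a_t)] = 18.5285 km/s.
Second burn Δv₂ = |v₂ − v_p| = 2.831 km/s.
Δv = Δv₁ + Δv₂ = 2.290 + 2.831 = 5.121 km/s.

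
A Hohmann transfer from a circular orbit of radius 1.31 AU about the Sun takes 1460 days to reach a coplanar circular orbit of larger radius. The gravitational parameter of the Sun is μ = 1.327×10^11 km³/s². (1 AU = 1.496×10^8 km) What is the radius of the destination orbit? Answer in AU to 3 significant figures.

In km: r₁ = 1.31 × 1.496×10^8 = 1.95976×10^8 km.
Transfer time t = 1460 days = 1.26144×10^8 s, and t = π√(a_t³/μ).
So a_t = (μ t²/π²)^(1/3) = (1.327×10^11 × (1.26144×10^8)² / π²)^(1/3) = 5.9809×10^8 km.
Since a_t = (r₁ + r₂)/2, r₂ = 2a_t − r₁ = 2×5.9809×10^8 − 1.95976×10^8 = 1.000204×10^9 km.
In AU: r₂ = 1.000204×10^9 / 1.496×10^8 = 6.69 AU.

r₂ = 6.69 AU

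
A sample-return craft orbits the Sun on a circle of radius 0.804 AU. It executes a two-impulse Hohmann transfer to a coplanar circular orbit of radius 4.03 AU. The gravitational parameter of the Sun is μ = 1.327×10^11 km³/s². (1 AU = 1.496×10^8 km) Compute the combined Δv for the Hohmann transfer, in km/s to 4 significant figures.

Δv = 15.95 km/s

In km: r₁ = 0.804 × 1.496×10^8 = 1.202784×10^8 km; r₂ = 4.03 × 1.496×10^8 = 6.02888×10^8 km.
The Hohmann ellipse has a_t = (r₁ + r₂)/2 = 3.615832×10^8 km.
Circular speed at r₁: v₁ = √(μ/r₁) = √(1.327×10^11/1.202784×10^8) = 33.216 km/s.
On the transfer ellipse at r₁, vis-viva equation gives v_p = √[μ(2/r₁ − 1/a_t)] = 42.890 km/s.
First burn Δv₁ = |v_p − v₁| = 9.674 km/s.
At r₂, v₂ = √(μ/r₂) = 14.836 km/s.
Transfer-orbit speed at r₂: v_a = √[μ(2/r₂ − 1/a_t)] = 8.5567 km/s.
Second burn Δv₂ = |v₂ − v_a| = 6.279 km/s.
Δv = Δv₁ + Δv₂ = 9.674 + 6.279 = 15.95 km/s.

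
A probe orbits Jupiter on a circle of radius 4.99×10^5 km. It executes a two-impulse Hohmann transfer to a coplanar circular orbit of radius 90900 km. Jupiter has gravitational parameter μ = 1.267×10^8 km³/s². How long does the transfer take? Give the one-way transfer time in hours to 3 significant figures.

t = 12.4 hours

Semi-major axis of the transfer orbit: a_t = (4.990×10^5 + 90900)/2 = 2.9495×10^5 km.
By Kepler's third law the transfer-orbit period is T = 2π√(a_t³/μ), so t = T/2 = 44710 s.
Converting: 44710 s ÷ 3600 s/hour = 12.4 hours.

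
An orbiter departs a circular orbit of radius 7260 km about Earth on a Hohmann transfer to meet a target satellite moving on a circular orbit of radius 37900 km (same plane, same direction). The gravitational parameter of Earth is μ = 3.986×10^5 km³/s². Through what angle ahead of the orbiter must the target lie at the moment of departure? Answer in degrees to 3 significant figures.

Transfer-ellipse semi-major axis a_t = (r₁ + r₂)/2 = (7260 + 37900)/2 = 22580 km.
The half-period of the transfer ellipse is t = π√(a_t³/μ) = 16884 s.
The target's mean motion on its circular orbit is ω₂ = √(μ/r₂³) = 8.5568×10^-5 rad/s.
Angle swept by the target during transfer: ω₂·t = 1.4447 rad = 82.78°.
The orbiter traverses 180° on the transfer ellipse, so the target must lead by 180° − 82.78° = 97.2°.

φ = 97.2°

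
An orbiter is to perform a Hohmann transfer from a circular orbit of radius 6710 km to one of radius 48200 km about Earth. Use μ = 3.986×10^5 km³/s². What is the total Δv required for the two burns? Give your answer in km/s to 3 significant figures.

Δv = 3.96 km/s

The Hohmann ellipse has a_t = (r₁ + r₂)/2 = 27455 km.
At r₁ the circular-orbit speed is v₁ = √(μ/r₁) = 7.7074 km/s.
Transfer-orbit speed at r₁ (v² = μ(2/r − 1/a)): v_p = √[μ(2/r₁ − 1/a_t)] = 10.212 km/s.
First burn Δv₁ = |v_p − v₁| = 2.505 km/s.
Circular speed at r₂: v₂ = √(μ/r₂) = 2.876 km/s.
Transfer-orbit speed at r₂: v_a = √[μ(2/r₂ − 1/a_t)] = 1.422 km/s.
Second burn Δv₂ = |v₂ − v_a| = 1.454 km/s.
Total Δv = Δv₁ + Δv₂ = 3.959 km/s.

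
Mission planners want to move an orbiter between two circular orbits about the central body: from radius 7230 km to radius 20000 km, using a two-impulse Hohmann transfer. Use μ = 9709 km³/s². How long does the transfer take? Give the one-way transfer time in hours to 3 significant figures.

Transfer-ellipse semi-major axis a_t = (r₁ + r₂)/2 = (7230 + 20000)/2 = 13615 km.
Transfer time t = π√(a_t³/μ) = π√((13615)³ / 9709) = 50650 s.
Converting: 50650 s ÷ 3600 s/hour = 14.1 hours.

t = 14.1 hours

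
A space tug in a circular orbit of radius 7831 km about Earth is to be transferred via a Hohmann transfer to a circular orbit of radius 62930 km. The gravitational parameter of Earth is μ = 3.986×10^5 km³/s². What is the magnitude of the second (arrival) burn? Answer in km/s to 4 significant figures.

The Hohmann ellipse has a_t = (r₁ + r₂)/2 = 35380.5 km.
On the circular orbit at r = 62930 km, v_c = √(μ/r) = 2.517 km/s.
Vis-viva on the transfer ellipse at r = 62930 km gives v_t = √[μ(2/r − 1/a_t)] = 1.184 km/s.
Δv₂ = |v_t − v_c| = |1.184 − 2.517| = 1.333 km/s.

Δv₂ = 1.333 km/s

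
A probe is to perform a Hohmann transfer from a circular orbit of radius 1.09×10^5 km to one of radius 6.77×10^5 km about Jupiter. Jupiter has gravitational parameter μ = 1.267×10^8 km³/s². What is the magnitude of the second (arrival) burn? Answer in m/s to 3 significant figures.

Semi-major axis of the transfer orbit: a_t = (1.090×10^5 + 6.770×10^5)/2 = 3.930×10^5 km.
On the circular orbit at r = 6.770×10^5 km, v_c = √(μ/r) = 13.6802 km/s.
Vis-viva on the transfer ellipse at r = 6.770×10^5 km gives v_t = √[μ(2/r − 1/a_t)] = 7.20462 km/s.
Δv₂ = |v_t − v_c| = |7.20462 − 13.6802| = 6.476 km/s.

Δv₂ = 6480 m/s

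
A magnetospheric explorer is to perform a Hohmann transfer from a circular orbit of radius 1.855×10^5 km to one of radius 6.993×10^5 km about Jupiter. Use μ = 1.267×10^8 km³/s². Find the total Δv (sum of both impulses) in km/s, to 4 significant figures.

Δv = 11.47 km/s

Semi-major axis of the transfer orbit: a_t = (1.855×10^5 + 6.993×10^5)/2 = 4.424×10^5 km.
Circular speed at r₁: v₁ = √(μ/r₁) = √(1.267×10^8/1.855×10^5) = 26.135 km/s.
On the transfer ellipse at r₁, v² = μ(2/r − 1/a) gives v_p = √[μ(2/r₁ − 1/a_t)] = 32.858 km/s.
First burn Δv₁ = |v_p − v₁| = 6.723 km/s.
Circular speed at r₂: v₂ = √(μ/r₂) = 13.46 km/s.
Transfer-orbit speed at r₂: v_a = √[μ(2/r₂ − 1/a_t)] = 8.716 km/s.
Second burn Δv₂ = |v₂ − v_a| = 4.744 km/s.
Total Δv = Δv₁ + Δv₂ = 11.47 km/s.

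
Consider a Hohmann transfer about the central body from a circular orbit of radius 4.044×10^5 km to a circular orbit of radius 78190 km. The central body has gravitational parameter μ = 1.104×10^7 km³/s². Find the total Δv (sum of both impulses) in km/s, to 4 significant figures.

Semi-major axis of the transfer orbit: a_t = (4.044×10^5 + 78190)/2 = 2.41295×10^5 km.
At r₁ the circular-orbit speed is v₁ = √(μ/r₁) = 5.225 km/s.
On the transfer ellipse at r₁, vis-viva gives v_a = √[μ(2/r₁ − 1/a_t)] = 2.974 km/s.
First burn Δv₁ = |v_a − v₁| = 2.251 km/s.
At r₂, v₂ = √(μ/r₂) = 11.88 km/s.
Transfer-orbit speed at r₂: v_p = √[μ(2/r₂ − 1/a_t)] = 15.38 km/s.
Second burn Δv₂ = |v₂ − v_p| = 3.500 km/s.
Total Δv = Δv₁ + Δv₂ = 5.751 km/s.

Δv = 5.751 km/s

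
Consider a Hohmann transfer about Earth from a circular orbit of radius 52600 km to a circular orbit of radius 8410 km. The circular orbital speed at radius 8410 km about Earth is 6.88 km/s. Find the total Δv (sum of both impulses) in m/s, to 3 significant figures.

Δv = 3460 m/s

From the circular-orbit relation v² = μ/r at r = 8410 km: μ = v²r = (6.88)² × 8410 = 3.98082×10^5 km³/s².
Transfer-ellipse semi-major axis a_t = (r₁ + r₂)/2 = (52600 + 8410)/2 = 30505 km.
At r₁ the circular-orbit speed is v₁ = √(μ/r₁) = 2.751 km/s.
Transfer-orbit speed at r₁ (vis-viva): v_a = √[μ(2/r₁ − 1/a_t)] = 1.444 km/s.
First burn Δv₁ = |v_a − v₁| = 1.307 km/s.
At r₂, v₂ = √(μ/r₂) = 6.880 km/s.
Transfer-orbit speed at r₂: v_p = √[μ(2/r₂ − 1/a_t)] = 9.034 km/s.
Second burn Δv₂ = |v₂ − v_p| = 2.154 km/s.
Δv = Δv₁ + Δv₂ = 1.307 + 2.154 = 3.461 km/s.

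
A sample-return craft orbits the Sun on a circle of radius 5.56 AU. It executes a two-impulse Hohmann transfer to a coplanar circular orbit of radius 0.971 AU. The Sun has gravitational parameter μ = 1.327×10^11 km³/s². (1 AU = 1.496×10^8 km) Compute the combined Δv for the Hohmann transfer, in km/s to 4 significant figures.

Δv = 14.96 km/s

In km: r₁ = 5.56 × 1.496×10^8 = 8.31776×10^8 km; r₂ = 0.971 × 1.496×10^8 = 1.452616×10^8 km.
Transfer-ellipse semi-major axis a_t = (r₁ + r₂)/2 = (8.31776×10^8 + 1.452616×10^8)/2 = 4.885188×10^8 km.
At r₁ the circular-orbit speed is v₁ = √(μ/r₁) = 12.631 km/s.
On the transfer ellipse at r₁, vis-viva gives v_a = √[μ(2/r₁ − 1/a_t)] = 6.8876 km/s.
First burn Δv₁ = |v_a − v₁| = 5.743 km/s.
Circular speed at r₂: v₂ = √(μ/r₂) = 30.225 km/s.
Transfer-orbit speed at r₂: v_p = √[μ(2/r₂ − 1/a_t)] = 39.439 km/s.
Second burn Δv₂ = |v₂ − v_p| = 9.214 km/s.
Total Δv = Δv₁ + Δv₂ = 14.96 km/s.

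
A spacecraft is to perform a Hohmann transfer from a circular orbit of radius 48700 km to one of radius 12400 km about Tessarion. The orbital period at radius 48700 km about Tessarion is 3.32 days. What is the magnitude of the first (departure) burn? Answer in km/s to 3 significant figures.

From Kepler's third law T² = 4π²r³/μ at r = 48700 km, T = 3.32 days = 3.32 × 86400 s = 2.86848×10^5 s: μ = 4π²r³/T² = 55417.0 km³/s².
Semi-major axis of the transfer orbit: a_t = (48700 + 12400)/2 = 30550 km.
Circular speed at r = 48700 km: v_c = √(μ/r) = 1.0667 km/s.
Transfer-orbit speed at the same r (vis-viva, a = a_t): v_t = √[μ(2/r − 1/a_t)] = 0.67961 km/s.
Δv₁ = |v_t − v_c| = |0.67961 − 1.0667| = 0.3871 km/s.

Δv₁ = 0.387 km/s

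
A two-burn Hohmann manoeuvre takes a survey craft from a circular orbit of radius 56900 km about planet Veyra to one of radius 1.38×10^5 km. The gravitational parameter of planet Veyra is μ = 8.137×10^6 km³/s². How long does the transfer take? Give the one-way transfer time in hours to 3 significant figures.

t = 9.31 hours

Semi-major axis of the transfer orbit: a_t = (56900 + 1.380×10^5)/2 = 97450 km.
Half the transfer-orbit period gives t = π√(a_t³/μ) = 33500 s.
Converting: 33500 s ÷ 3600 s/hour = 9.31 hours.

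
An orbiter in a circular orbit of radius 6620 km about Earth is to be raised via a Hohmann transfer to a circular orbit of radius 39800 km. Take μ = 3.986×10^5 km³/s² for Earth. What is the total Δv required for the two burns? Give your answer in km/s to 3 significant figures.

Δv = 3.88 km/s

Transfer-ellipse semi-major axis a_t = (r₁ + r₂)/2 = (6620 + 39800)/2 = 23210 km.
At r₁ the circular-orbit speed is v₁ = √(μ/r₁) = 7.75961 km/s.
On the transfer ellipse at r₁, vis-viva gives v_p = √[μ(2/r₁ − 1/a_t)] = 10.1612 km/s.
First burn Δv₁ = |v_p − v₁| = 2.4016 km/s.
At r₂, v₂ = √(μ/r₂) = 3.16466 km/s.
Transfer-orbit speed at r₂: v_a = √[μ(2/r₂ − 1/a_t)] = 1.69012 km/s.
Second burn Δv₂ = |v₂ − v_a| = 1.4745 km/s.
Total Δv = Δv₁ + Δv₂ = 3.876 km/s.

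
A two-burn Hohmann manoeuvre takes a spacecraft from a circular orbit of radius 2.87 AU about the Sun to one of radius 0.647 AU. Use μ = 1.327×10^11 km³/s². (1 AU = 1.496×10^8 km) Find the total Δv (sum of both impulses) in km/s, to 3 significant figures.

Δv = 17.2 km/s

In km: r₁ = 2.87 × 1.496×10^8 = 4.29352×10^8 km; r₂ = 0.647 × 1.496×10^8 = 9.67912×10^7 km.
Transfer-ellipse semi-major axis a_t = (r₁ + r₂)/2 = (4.29352×10^8 + 9.67912×10^7)/2 = 2.630716×10^8 km.
Circular speed at r₁: v₁ = √(μ/r₁) = √(1.327×10^11/4.29352×10^8) = 17.5804 km/s.
Transfer-orbit speed at r₁ (vis-viva): v_a = √[μ(2/r₁ − 1/a_t)] = 10.6637 km/s.
First burn Δv₁ = |v_a − v₁| = 6.9167 km/s.
At r₂, v₂ = √(μ/r₂) = 37.027 km/s.
Transfer-orbit speed at r₂: v_p = √[μ(2/r₂ − 1/a_t)] = 47.303 km/s.
Second burn Δv₂ = |v₂ − v_p| = 10.276 km/s.
Total Δv = Δv₁ + Δv₂ = 17.19 km/s.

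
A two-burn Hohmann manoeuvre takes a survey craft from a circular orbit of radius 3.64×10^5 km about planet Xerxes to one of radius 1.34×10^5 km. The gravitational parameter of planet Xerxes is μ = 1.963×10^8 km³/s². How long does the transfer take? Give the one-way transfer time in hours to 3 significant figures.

t = 7.74 hours

Transfer-ellipse semi-major axis a_t = (r₁ + r₂)/2 = (3.640×10^5 + 1.340×10^5)/2 = 2.490×10^5 km.
Transfer time t = π√(a_t³/μ) = π√((2.490×10^5)³ / 1.963×10^8) = 27860 s.
Converting: 27860 s ÷ 3600 s/hour = 7.74 hours.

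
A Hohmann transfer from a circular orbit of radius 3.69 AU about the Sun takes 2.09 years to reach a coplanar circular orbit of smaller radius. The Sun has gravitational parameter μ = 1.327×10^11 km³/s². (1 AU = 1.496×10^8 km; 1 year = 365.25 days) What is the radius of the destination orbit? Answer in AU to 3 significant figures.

In km: r₁ = 3.69 × 1.496×10^8 = 5.52024×10^8 km.
Transfer time t = 2.09 years × 365.25 × 86400 s = 6.5955384×10^7 s, and t = π√(a_t³/μ).
So a_t = (μ t²/π²)^(1/3) = (1.327×10^11 × (6.5955384×10^7)² / π²)^(1/3) = 3.8817×10^8 km.
Since a_t = (r₁ + r₂)/2, r₂ = 2a_t − r₁ = 2×3.8817×10^8 − 5.52024×10^8 = 2.24316×10^8 km.
In AU: r₂ = 2.24316×10^8 / 1.496×10^8 = 1.50 AU.

r₂ = 1.50 AU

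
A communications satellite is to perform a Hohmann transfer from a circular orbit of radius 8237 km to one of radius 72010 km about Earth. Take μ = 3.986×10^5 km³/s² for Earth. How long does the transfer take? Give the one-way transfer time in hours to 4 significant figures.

Transfer-ellipse semi-major axis a_t = (r₁ + r₂)/2 = (8237 + 72010)/2 = 40123.5 km.
By Kepler's third law the transfer-orbit period is T = 2π√(a_t³/μ), so t = T/2 = 39990 s.
Converting: 39990 s ÷ 3600 s/hour = 11.11 hours.

t = 11.11 hours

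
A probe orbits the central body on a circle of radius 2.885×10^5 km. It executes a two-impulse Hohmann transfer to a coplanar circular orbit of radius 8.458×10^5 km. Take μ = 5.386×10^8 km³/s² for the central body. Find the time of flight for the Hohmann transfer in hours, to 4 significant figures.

The Hohmann ellipse has a_t = (r₁ + r₂)/2 = 5.6715×10^5 km.
By Kepler's third law the transfer-orbit period is T = 2π√(a_t³/μ), so t = T/2 = 57820 s.
Converting: 57820 s ÷ 3600 s/hour = 16.06 hours.

t = 16.06 hours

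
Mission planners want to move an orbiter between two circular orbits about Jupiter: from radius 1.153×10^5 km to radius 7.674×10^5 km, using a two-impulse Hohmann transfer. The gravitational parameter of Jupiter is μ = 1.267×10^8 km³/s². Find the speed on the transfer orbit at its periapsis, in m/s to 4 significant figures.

Transfer-ellipse semi-major axis a_t = (r₁ + r₂)/2 = (1.153×10^5 + 7.674×10^5)/2 = 4.4135×10^5 km.
The periapsis of the transfer ellipse is at r = 1.153×10^5 km.
Vis-viva: v = √[μ(2/r − 1/a_t)] = √[1.267×10^8 × (2/1.153×10^5 − 1/4.4135×10^5)] = 43.71 km/s.

v = 43710 m/s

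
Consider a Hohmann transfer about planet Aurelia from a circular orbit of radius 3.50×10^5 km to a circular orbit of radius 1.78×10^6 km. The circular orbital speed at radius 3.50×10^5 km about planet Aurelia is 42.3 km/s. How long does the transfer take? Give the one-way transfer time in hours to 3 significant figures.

From the circular-orbit relation v² = μ/r at r = 3.50×10^5 km: μ = v²r = (42.3)² × 3.50×10^5 = 6.26251×10^8 km³/s².
The Hohmann ellipse has a_t = (r₁ + r₂)/2 = 1.065×10^6 km.
Half the transfer-orbit period gives t = π√(a_t³/μ) = 1.380×10^5 s.
Converting: 1.380×10^5 s ÷ 3600 s/hour = 38.3 hours.

t = 38.3 hours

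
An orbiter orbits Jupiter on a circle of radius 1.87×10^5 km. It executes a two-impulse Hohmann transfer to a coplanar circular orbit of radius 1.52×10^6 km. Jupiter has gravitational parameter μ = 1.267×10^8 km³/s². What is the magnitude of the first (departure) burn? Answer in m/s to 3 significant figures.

Δv₁ = 8710 m/s

Transfer-ellipse semi-major axis a_t = (r₁ + r₂)/2 = (1.870×10^5 + 1.520×10^6)/2 = 8.535×10^5 km.
Circular speed at r = 1.870×10^5 km: v_c = √(μ/r) = 26.030 km/s.
Transfer-orbit speed at the same r (vis-viva, a = a_t): v_t = √[μ(2/r − 1/a_t)] = 34.737 km/s.
Δv₁ = |v_t − v_c| = |34.737 − 26.030| = 8.707 km/s.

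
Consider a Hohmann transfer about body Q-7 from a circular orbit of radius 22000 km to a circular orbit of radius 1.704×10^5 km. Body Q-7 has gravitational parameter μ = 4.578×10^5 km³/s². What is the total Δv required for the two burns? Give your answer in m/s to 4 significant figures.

Δv = 2365 m/s

Semi-major axis of the transfer orbit: a_t = (22000 + 1.704×10^5)/2 = 96200 km.
At r₁ the circular-orbit speed is v₁ = √(μ/r₁) = 4.5617 km/s.
On the transfer ellipse at r₁, vis-viva equation gives v_p = √[μ(2/r₁ − 1/a_t)] = 6.0712 km/s.
First burn Δv₁ = |v_p − v₁| = 1.5095 km/s.
Circular speed at r₂: v₂ = √(μ/r₂) = 1.63909 km/s.
Transfer-orbit speed at r₂: v_a = √[μ(2/r₂ − 1/a_t)] = 0.783839 km/s.
Second burn Δv₂ = |v₂ − v_a| = 0.85525 km/s.
Δv = Δv₁ + Δv₂ = 1.5095 + 0.85525 = 2.365 km/s.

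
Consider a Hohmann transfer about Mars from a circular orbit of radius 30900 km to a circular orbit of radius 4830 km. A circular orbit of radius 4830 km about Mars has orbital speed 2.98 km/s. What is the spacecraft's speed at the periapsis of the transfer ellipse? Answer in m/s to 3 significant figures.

v = 3920 m/s

From the circular-orbit relation v² = μ/r at r = 4830 km: μ = v²r = (2.98)² × 4830 = 42892.3 km³/s².
Transfer-ellipse semi-major axis a_t = (r₁ + r₂)/2 = (30900 + 4830)/2 = 17865 km.
The periapsis of the transfer ellipse is at r = 4830 km.
Vis-viva: v = √[μ(2/r − 1/a_t)] = √[42892.3 × (2/4830 − 1/17865)] = 3.919 km/s.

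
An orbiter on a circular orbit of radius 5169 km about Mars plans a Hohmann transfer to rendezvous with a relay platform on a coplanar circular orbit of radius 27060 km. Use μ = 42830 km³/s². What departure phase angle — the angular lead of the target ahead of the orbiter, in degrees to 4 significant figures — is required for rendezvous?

φ = 97.28°

Transfer-ellipse semi-major axis a_t = (r₁ + r₂)/2 = (5169 + 27060)/2 = 16114.5 km.
The half-period of the transfer ellipse is t = π√(a_t³/μ) = 31053 s.
The target's mean motion on its circular orbit is ω₂ = √(μ/r₂³) = 4.6492×10^-5 rad/s.
Angle swept by the target during transfer: ω₂·t = 1.4437 rad = 82.72°.
Arrival is 180° from departure on the ellipse, so φ = 180° − 82.72° = 97.28°.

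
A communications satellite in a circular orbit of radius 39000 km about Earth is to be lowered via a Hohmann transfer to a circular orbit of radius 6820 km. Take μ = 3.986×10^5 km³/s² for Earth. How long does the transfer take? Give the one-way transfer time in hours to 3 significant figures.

The Hohmann ellipse has a_t = (r₁ + r₂)/2 = 22910 km.
Half the transfer-orbit period gives t = π√(a_t³/μ) = 17260 s.
Converting: 17260 s ÷ 3600 s/hour = 4.79 hours.

t = 4.79 hours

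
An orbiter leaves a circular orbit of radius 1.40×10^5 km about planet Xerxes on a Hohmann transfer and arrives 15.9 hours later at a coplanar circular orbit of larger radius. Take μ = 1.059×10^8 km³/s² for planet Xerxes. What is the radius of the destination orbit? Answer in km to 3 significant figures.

Transfer time t = 15.9 hours = 57240 s, and t = π√(a_t³/μ).
So a_t = (μ t²/π²)^(1/3) = (1.059×10^8 × (57240)² / π²)^(1/3) = 3.2759×10^5 km.
Since a_t = (r₁ + r₂)/2, r₂ = 2a_t − r₁ = 2×3.2759×10^5 − 1.400×10^5 = 5.1518×10^5 km.

r₂ = 5.15×10^5 km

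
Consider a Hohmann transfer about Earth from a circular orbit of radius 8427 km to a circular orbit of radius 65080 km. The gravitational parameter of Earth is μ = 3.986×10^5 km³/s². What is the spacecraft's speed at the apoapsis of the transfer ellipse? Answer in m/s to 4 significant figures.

The Hohmann ellipse has a_t = (r₁ + r₂)/2 = 36753.5 km.
The apoapsis of the transfer ellipse is at r = 65080 km.
Vis-viva: v = √[μ(2/r − 1/a_t)] = √[3.986×10^5 × (2/65080 − 1/36753.5)] = 1.185 km/s.

v = 1185 m/s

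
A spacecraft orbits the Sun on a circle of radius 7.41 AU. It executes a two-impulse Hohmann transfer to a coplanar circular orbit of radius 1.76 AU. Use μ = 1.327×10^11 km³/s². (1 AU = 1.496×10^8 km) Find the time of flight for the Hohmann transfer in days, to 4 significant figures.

In km: r₁ = 7.41 × 1.496×10^8 = 1.108536×10^9 km; r₂ = 1.76 × 1.496×10^8 = 2.63296×10^8 km.
The Hohmann ellipse has a_t = (r₁ + r₂)/2 = 6.85916×10^8 km.
By Kepler's third law the transfer-orbit period is T = 2π√(a_t³/μ), so t = T/2 = 1.549×10^8 s.
Converting: 1.549×10^8 s ÷ 86400 s/day = 1793 days.

t = 1793 days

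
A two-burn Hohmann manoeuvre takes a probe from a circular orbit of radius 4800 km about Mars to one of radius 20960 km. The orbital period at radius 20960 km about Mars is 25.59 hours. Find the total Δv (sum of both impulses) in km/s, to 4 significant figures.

From Kepler's third law T² = 4π²r³/μ at r = 20960 km, T = 25.59 hours = 25.59 × 3600 s = 92124 s: μ = 4π²r³/T² = 42833.9 km³/s².
The Hohmann ellipse has a_t = (r₁ + r₂)/2 = 12880 km.
At r₁ the circular-orbit speed is v₁ = √(μ/r₁) = 2.9873 km/s.
On the transfer ellipse at r₁, vis-viva gives v_p = √[μ(2/r₁ − 1/a_t)] = 3.8108 km/s.
First burn Δv₁ = |v_p − v₁| = 0.8235 km/s.
Circular speed at r₂: v₂ = √(μ/r₂) = 1.42955 km/s.
Transfer-orbit speed at r₂: v_a = √[μ(2/r₂ − 1/a_t)] = 0.872692 km/s.
Second burn Δv₂ = |v₂ − v_a| = 0.5569 km/s.
Δv = Δv₁ + Δv₂ = 0.8235 + 0.5569 = 1.380 km/s.

Δv = 1.380 km/s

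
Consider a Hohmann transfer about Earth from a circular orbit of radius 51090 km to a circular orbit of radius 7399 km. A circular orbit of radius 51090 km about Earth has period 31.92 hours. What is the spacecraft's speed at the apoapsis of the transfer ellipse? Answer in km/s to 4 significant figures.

v = 1.405 km/s

From Kepler's third law T² = 4π²r³/μ at r = 51090 km, T = 31.92 hours = 31.92 × 3600 s = 1.14912×10^5 s: μ = 4π²r³/T² = 3.98691×10^5 km³/s².
Transfer-ellipse semi-major axis a_t = (r₁ + r₂)/2 = (51090 + 7399)/2 = 29244.5 km.
At apoapsis, r = 51090 km.
Applying v² = μ(2/r − 1/a_t): v = 1.405 km/s.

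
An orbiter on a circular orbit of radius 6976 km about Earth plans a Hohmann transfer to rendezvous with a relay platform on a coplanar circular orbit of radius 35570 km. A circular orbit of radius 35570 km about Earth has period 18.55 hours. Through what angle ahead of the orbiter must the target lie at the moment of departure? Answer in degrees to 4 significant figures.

φ = 96.75°

From Kepler's third law T² = 4π²r³/μ at r = 35570 km, T = 18.55 hours = 18.55 × 3600 s = 66780 s: μ = 4π²r³/T² = 3.98399×10^5 km³/s².
The Hohmann ellipse has a_t = (r₁ + r₂)/2 = 21273 km.
The half-period of the transfer ellipse is t = π√(a_t³/μ) = 15440 s.
The target's mean motion on its circular orbit is ω₂ = √(μ/r₂³) = 9.409×10^-5 rad/s.
Angle swept by the target during transfer: ω₂·t = 1.453 rad = 83.25°.
Arrival is 180° from departure on the ellipse, so φ = 180° − 83.25° = 96.75°.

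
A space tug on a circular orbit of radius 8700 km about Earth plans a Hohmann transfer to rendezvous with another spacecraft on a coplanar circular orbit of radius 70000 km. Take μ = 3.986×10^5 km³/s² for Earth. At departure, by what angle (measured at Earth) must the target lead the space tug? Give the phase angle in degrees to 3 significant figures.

φ = 104°

Semi-major axis of the transfer orbit: a_t = (8700 + 70000)/2 = 39350 km.
The half-period of the transfer ellipse is t = π√(a_t³/μ) = 38840 s.
The target's mean motion on its circular orbit is ω₂ = √(μ/r₂³) = 3.409×10^-5 rad/s.
Angle swept by the target during transfer: ω₂·t = 1.3241 rad = 75.87°.
Arrival is 180° from departure on the ellipse, so φ = 180° − 75.87° = 104°.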